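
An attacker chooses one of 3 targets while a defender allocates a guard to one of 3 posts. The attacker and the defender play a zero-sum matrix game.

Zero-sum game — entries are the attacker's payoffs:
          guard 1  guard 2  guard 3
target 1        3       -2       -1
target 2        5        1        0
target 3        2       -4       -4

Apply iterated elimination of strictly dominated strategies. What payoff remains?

Row target 1 is strictly dominated by row target 2 (5>3, 1>-2, 0>-1); eliminate target 1.
Column guard 1 is strictly dominated by guard 2 for the defender (1<5, -4<2); eliminate guard 1.
Row target 3 is strictly dominated by row target 2 (1>-4, 0>-4); eliminate target 3.
Column guard 2 is strictly dominated by guard 3 for the defender (0<1); eliminate guard 2.
Only (target 2, guard 3) remains, with payoff 0.

0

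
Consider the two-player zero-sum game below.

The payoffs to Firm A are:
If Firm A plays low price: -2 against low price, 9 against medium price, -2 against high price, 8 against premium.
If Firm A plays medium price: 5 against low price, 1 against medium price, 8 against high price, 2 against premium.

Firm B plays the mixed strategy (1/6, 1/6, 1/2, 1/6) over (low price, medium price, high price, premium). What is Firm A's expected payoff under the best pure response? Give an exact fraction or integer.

low price: (-2)·(1/6) + (9)·(1/6) + (-2)·(1/2) + (8)·(1/6) = 3/2.
medium price: (5)·(1/6) + (1)·(1/6) + (8)·(1/2) + (2)·(1/6) = 16/3.
The best pure response is medium price with expected payoff 16/3.

16/3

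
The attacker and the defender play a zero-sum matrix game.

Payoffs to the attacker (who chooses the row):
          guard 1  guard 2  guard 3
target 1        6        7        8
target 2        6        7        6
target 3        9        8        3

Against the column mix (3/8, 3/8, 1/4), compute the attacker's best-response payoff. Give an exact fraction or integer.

57/8

target 1: (6)·(3/8) + (7)·(3/8) + (8)·(1/4) = 55/8.
target 2: (6)·(3/8) + (7)·(3/8) + (6)·(1/4) = 51/8.
target 3: (9)·(3/8) + (8)·(3/8) + (3)·(1/4) = 57/8.
The best pure response is target 3 with expected payoff 57/8.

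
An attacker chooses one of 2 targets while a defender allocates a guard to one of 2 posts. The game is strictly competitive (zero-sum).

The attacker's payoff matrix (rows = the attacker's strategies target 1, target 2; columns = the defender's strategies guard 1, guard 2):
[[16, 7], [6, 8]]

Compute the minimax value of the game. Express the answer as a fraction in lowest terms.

86/11

Row minima are 7 and 6, so the attacker's maximin is 7; column maxima are 16 and 8, so the defender's minimax is 8. These differ, so the equilibrium is in mixed strategies.
Let the attacker play target 1 with probability p. The defender is indifferent when 16p + 6(1−p) = 7p + 8(1−p), giving p = 2/11.
Let the defender play guard 1 with probability q. The attacker is indifferent when 16q + 7(1−q) = 6q + 8(1−q), giving q = 1/11.
The value is 16·(1/11) + (7)·(10/11) = 86/11.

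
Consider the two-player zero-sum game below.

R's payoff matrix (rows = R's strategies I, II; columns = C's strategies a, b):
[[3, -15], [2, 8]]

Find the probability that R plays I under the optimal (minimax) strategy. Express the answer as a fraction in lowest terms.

1/4

Row minima are -15 and 2, so R's maximin is 2; column maxima are 3 and 8, so C's minimax is 3. These differ, so the equilibrium is in mixed strategies.
Let R play I with probability p. C is indifferent when 3p + 2(1−p) = −15p + 8(1−p), giving p = 1/4.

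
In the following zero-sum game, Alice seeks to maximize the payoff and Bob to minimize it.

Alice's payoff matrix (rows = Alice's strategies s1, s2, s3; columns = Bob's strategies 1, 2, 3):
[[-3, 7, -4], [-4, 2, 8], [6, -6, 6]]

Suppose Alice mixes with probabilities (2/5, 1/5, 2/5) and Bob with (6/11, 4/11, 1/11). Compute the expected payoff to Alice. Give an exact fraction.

Against (6/11, 4/11, 1/11), each row's expected payoff is s1: 6/11; s2: -8/11; s3: 18/11.
Taking the (2/5, 1/5, 2/5)-weighted average: (2/5)·(6/11) + (1/5)·(-8/11) + (2/5)·(18/11) = 8/11.

8/11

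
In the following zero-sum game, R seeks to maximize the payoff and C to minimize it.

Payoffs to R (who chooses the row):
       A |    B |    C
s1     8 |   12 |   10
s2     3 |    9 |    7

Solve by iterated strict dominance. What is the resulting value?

Column B is strictly dominated by A for C (8<12, 3<9); eliminate B.
Row s2 is strictly dominated by row s1 (8>3, 10>7); eliminate s2.
Column C is strictly dominated by A for C (8<10); eliminate C.
Only (s1, A) remains, with payoff 8.

8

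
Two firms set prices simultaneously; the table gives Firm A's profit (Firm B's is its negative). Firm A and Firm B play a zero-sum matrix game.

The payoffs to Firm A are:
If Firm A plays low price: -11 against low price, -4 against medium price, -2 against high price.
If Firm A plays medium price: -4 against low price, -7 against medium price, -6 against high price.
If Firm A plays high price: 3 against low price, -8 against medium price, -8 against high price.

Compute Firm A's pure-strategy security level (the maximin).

-7

The worst-case payoff for each row is low price: -11, medium price: -7, high price: -8.
The best of these is -7.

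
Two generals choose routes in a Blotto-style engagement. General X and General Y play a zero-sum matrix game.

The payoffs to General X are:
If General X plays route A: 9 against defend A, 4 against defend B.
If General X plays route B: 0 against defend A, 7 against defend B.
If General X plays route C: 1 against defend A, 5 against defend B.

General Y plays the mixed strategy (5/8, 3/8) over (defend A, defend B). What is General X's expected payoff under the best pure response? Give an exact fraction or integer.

route A: (9)·(5/8) + (4)·(3/8) = 57/8.
route B: (0)·(5/8) + (7)·(3/8) = 21/8.
route C: (1)·(5/8) + (5)·(3/8) = 5/2.
The best pure response is route A with expected payoff 57/8.

57/8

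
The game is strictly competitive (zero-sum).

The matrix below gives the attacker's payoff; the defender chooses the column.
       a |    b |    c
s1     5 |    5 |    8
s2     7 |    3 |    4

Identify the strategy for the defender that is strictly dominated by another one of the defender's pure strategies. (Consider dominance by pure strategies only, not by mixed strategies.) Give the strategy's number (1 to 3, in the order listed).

The defender prefers columns that give the attacker less. Compare c with b: 5 < 8, 3 < 4.
So b strictly dominates c for the defender; c is strictly dominated.

3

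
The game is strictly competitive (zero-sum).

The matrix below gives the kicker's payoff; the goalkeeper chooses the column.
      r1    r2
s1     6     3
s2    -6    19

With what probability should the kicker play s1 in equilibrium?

Row minima are 3 and -6, so the kicker's maximin is 3; column maxima are 6 and 19, so the goalkeeper's minimax is 6. These differ, so the equilibrium is in mixed strategies.
Let the kicker play s1 with probability p. The goalkeeper is indifferent when 6p − 6(1−p) = 3p + 19(1−p), giving p = 25/28.

25/28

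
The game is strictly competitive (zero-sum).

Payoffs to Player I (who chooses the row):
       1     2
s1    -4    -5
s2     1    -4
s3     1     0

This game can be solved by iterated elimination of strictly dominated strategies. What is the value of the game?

0

Column 1 is strictly dominated by 2 for Player II (-5<-4, -4<1, 0<1); eliminate 1.
Row s1 is strictly dominated by row s2 (-4>-5); eliminate s1.
Row s2 is strictly dominated by row s3 (0>-4); eliminate s2.
Only (s3, 2) remains, with payoff 0.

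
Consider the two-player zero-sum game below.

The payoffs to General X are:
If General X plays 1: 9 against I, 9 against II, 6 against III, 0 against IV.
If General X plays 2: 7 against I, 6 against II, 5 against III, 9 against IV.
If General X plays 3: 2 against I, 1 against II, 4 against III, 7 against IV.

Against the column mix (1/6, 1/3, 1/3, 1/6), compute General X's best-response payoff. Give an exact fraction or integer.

13/2

1: (9)·(1/6) + (9)·(1/3) + (6)·(1/3) + (0)·(1/6) = 13/2.
2: (7)·(1/6) + (6)·(1/3) + (5)·(1/3) + (9)·(1/6) = 19/3.
3: (2)·(1/6) + (1)·(1/3) + (4)·(1/3) + (7)·(1/6) = 19/6.
The best pure response is 1 with expected payoff 13/2.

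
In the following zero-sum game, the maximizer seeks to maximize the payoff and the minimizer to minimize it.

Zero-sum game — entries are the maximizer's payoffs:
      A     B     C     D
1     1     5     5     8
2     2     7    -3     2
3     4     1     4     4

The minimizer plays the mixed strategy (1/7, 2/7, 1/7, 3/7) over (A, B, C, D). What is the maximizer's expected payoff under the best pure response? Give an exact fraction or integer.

40/7

1: (1)·(1/7) + (5)·(2/7) + (5)·(1/7) + (8)·(3/7) = 40/7.
2: (2)·(1/7) + (7)·(2/7) + (-3)·(1/7) + (2)·(3/7) = 19/7.
3: (4)·(1/7) + (1)·(2/7) + (4)·(1/7) + (4)·(3/7) = 22/7.
The best pure response is 1 with expected payoff 40/7.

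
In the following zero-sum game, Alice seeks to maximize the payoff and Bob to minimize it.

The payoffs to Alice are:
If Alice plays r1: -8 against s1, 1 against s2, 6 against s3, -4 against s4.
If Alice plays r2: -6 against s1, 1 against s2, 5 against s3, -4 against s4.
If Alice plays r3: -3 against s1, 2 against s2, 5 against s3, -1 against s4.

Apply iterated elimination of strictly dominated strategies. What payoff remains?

-3

Column s4 is strictly dominated by s1 for Bob (-8<-4, -6<-4, -3<-1); eliminate s4.
Column s3 is strictly dominated by s1 for Bob (-8<6, -6<5, -3<5); eliminate s3.
Column s2 is strictly dominated by s1 for Bob (-8<1, -6<1, -3<2); eliminate s2.
Row r2 is strictly dominated by row r3 (-3>-6); eliminate r2.
Row r1 is strictly dominated by row r3 (-3>-8); eliminate r1.
Only (r3, s1) remains, with payoff -3.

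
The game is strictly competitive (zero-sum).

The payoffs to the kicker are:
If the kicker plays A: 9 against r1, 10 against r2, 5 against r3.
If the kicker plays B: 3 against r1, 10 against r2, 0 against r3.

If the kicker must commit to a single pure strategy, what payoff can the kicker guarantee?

5

The worst-case payoff for each row is A: 5, B: 0.
The best of these is 5.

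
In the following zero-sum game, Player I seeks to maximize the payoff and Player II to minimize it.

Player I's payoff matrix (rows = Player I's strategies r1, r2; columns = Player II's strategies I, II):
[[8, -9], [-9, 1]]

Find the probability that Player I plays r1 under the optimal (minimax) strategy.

Row minima are -9 and -9, so Player I's maximin is -9; column maxima are 8 and 1, so Player II's minimax is 1. These differ, so the equilibrium is in mixed strategies.
Let Player I play r1 with probability p. Player II is indifferent when 8p − 9(1−p) = −9p + (1−p), giving p = 10/27.

10/27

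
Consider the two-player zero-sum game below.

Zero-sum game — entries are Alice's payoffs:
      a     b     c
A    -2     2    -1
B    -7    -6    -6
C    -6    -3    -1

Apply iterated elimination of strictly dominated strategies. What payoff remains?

Row B is strictly dominated by row A (-2>-7, 2>-6, -1>-6); eliminate B.
Column c is strictly dominated by a for Bob (-2<-1, -6<-1); eliminate c.
Row C is strictly dominated by row A (-2>-6, 2>-3); eliminate C.
Column b is strictly dominated by a for Bob (-2<2); eliminate b.
Only (A, a) remains, with payoff -2.

-2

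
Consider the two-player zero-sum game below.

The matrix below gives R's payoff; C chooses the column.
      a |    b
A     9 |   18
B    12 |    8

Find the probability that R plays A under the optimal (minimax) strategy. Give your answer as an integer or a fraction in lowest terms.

Row minima are 9 and 8, so R's maximin is 9; column maxima are 12 and 18, so C's minimax is 12. These differ, so the equilibrium is in mixed strategies.
Let R play A with probability p. C is indifferent when 9p + 12(1−p) = 18p + 8(1−p), giving p = 4/13.

4/13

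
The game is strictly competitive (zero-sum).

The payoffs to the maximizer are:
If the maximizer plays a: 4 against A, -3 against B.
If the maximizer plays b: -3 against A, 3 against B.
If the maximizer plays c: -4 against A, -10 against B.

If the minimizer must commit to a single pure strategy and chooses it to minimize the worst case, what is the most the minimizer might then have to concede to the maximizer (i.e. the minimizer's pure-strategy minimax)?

3

The worst case (largest entry) in each column is A: 4, B: 3.
The best (smallest) of these is 3.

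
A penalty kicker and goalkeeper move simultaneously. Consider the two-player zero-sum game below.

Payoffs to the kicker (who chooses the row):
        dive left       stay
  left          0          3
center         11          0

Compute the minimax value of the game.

Row minima are 0 and 0, so the kicker's maximin is 0; column maxima are 11 and 3, so the goalkeeper's minimax is 3. These differ, so the equilibrium is in mixed strategies.
Let the kicker play left with probability p. The goalkeeper is indifferent when 11(1−p) = 3p, giving p = 11/14.
Let the goalkeeper play dive left with probability q. The kicker is indifferent when 3(1−q) = 11q, giving q = 3/14.
The value is 0·(3/14) + (3)·(11/14) = 33/14.

33/14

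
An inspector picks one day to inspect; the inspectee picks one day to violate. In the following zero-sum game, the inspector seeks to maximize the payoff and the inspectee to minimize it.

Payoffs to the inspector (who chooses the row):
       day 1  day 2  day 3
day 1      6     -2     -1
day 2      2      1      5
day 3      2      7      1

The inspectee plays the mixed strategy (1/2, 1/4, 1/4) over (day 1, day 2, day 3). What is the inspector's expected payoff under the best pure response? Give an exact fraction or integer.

day 1: (6)·(1/2) + (-2)·(1/4) + (-1)·(1/4) = 9/4.
day 2: (2)·(1/2) + (1)·(1/4) + (5)·(1/4) = 5/2.
day 3: (2)·(1/2) + (7)·(1/4) + (1)·(1/4) = 3.
The best pure response is day 3 with expected payoff 3.

3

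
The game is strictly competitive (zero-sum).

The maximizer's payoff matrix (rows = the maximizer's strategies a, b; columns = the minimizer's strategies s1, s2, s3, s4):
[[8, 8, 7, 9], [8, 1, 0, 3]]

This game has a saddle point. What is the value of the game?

Row minima: 7, 0 → the maximizer's maximin is 7.
Column maxima: 8, 8, 7, 9 → the minimizer's minimax is 7.
They coincide at (a, s3), so the value is 7.

7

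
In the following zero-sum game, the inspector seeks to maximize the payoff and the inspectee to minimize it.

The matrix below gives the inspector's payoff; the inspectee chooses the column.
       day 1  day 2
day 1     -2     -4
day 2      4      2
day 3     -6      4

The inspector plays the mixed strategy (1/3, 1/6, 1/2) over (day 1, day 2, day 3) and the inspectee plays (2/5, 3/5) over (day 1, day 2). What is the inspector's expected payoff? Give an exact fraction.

Against (2/5, 3/5), each row's expected payoff is day 1: -16/5; day 2: 14/5; day 3: 0.
Taking the (1/3, 1/6, 1/2)-weighted average: (1/3)·(-16/5) + (1/6)·(14/5) + (1/2)·(0) = -3/5.

-3/5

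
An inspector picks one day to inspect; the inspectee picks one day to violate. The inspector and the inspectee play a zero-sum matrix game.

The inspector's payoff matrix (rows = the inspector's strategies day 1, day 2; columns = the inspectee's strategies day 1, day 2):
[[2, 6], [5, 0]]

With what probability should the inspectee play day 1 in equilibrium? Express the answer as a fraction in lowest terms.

Row minima are 2 and 0, so the inspector's maximin is 2; column maxima are 5 and 6, so the inspectee's minimax is 5. These differ, so the equilibrium is in mixed strategies.
Let the inspectee play day 1 with probability q. The inspector is indifferent when 2q + 6(1−q) = 5q, giving q = 2/3.

2/3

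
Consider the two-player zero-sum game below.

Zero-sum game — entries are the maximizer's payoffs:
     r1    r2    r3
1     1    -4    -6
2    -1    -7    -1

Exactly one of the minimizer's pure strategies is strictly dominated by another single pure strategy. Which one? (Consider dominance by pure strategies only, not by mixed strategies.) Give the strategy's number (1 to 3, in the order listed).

The minimizer prefers columns that give the maximizer less. Compare r1 with r2: -4 < 1, -7 < -1.
So r2 strictly dominates r1 for the minimizer; r1 is strictly dominated.

1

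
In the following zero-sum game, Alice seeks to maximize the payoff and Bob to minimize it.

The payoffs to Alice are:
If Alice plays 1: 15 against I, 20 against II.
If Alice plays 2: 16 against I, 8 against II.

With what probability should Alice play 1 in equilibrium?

Row minima are 15 and 8, so Alice's maximin is 15; column maxima are 16 and 20, so Bob's minimax is 16. These differ, so the equilibrium is in mixed strategies.
Let Alice play 1 with probability p. Bob is indifferent when 15p + 16(1−p) = 20p + 8(1−p), giving p = 8/13.

8/13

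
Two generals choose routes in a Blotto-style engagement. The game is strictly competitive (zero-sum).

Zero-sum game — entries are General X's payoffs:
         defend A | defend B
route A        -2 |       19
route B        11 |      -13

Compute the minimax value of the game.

Row minima are -2 and -13, so General X's maximin is -2; column maxima are 11 and 19, so General Y's minimax is 11. These differ, so the equilibrium is in mixed strategies.
Let General X play route A with probability p. General Y is indifferent when −2p + 11(1−p) = 19p − 13(1−p), giving p = 8/15.
Let General Y play defend A with probability q. General X is indifferent when −2q + 19(1−q) = 11q − 13(1−q), giving q = 32/45.
The value is -2·(32/45) + (19)·(13/45) = 61/15.

61/15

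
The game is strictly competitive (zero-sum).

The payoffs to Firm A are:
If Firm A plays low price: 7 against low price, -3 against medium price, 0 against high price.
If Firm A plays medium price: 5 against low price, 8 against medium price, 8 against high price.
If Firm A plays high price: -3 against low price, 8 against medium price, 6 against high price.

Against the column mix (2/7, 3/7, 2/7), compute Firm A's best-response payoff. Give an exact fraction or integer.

low price: (7)·(2/7) + (-3)·(3/7) + (0)·(2/7) = 5/7.
medium price: (5)·(2/7) + (8)·(3/7) + (8)·(2/7) = 50/7.
high price: (-3)·(2/7) + (8)·(3/7) + (6)·(2/7) = 30/7.
The best pure response is medium price with expected payoff 50/7.

50/7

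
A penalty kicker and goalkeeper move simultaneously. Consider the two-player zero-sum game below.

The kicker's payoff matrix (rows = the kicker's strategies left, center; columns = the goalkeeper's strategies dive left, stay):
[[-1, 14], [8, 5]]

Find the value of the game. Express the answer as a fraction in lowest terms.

13/2

Row minima are -1 and 5, so the kicker's maximin is 5; column maxima are 8 and 14, so the goalkeeper's minimax is 8. These differ, so the equilibrium is in mixed strategies.
Let the kicker play left with probability p. The goalkeeper is indifferent when −p + 8(1−p) = 14p + 5(1−p), giving p = 1/6.
Let the goalkeeper play dive left with probability q. The kicker is indifferent when −q + 14(1−q) = 8q + 5(1−q), giving q = 1/2.
The value is -1·(1/2) + (14)·(1/2) = 13/2.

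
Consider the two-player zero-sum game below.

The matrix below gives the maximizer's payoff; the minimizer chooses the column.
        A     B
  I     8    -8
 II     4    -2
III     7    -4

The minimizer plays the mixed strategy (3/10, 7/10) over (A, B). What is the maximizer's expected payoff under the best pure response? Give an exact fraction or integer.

I: (8)·(3/10) + (-8)·(7/10) = -16/5.
II: (4)·(3/10) + (-2)·(7/10) = -1/5.
III: (7)·(3/10) + (-4)·(7/10) = -7/10.
The best pure response is II with expected payoff -1/5.

-1/5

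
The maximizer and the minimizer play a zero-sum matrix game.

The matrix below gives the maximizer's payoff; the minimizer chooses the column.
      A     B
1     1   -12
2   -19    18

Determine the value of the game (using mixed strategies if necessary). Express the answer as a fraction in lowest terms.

Row minima are -12 and -19, so the maximizer's maximin is -12; column maxima are 1 and 18, so the minimizer's minimax is 1. These differ, so the equilibrium is in mixed strategies.
Let the maximizer play 1 with probability p. The minimizer is indifferent when p − 19(1−p) = −12p + 18(1−p), giving p = 37/50.
Let the minimizer play A with probability q. The maximizer is indifferent when q − 12(1−q) = −19q + 18(1−q), giving q = 3/5.
The value is 1·(3/5) + (-12)·(2/5) = -21/5.

-21/5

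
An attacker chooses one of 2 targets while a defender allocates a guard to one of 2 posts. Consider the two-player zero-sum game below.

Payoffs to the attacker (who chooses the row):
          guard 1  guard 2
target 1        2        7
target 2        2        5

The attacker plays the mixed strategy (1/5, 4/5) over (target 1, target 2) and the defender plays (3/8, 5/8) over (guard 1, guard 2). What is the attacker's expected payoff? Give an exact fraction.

Against (3/8, 5/8), each row's expected payoff is target 1: 41/8; target 2: 31/8.
Taking the (1/5, 4/5)-weighted average: (1/5)·(41/8) + (4/5)·(31/8) = 33/8.

33/8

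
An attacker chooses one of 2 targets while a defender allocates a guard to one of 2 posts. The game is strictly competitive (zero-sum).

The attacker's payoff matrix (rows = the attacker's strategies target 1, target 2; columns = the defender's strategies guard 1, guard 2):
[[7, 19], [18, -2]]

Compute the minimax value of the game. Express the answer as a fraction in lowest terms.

Row minima are 7 and -2, so the attacker's maximin is 7; column maxima are 18 and 19, so the defender's minimax is 18. These differ, so the equilibrium is in mixed strategies.
Let the attacker play target 1 with probability p. The defender is indifferent when 7p + 18(1−p) = 19p − 2(1−p), giving p = 5/8.
Let the defender play guard 1 with probability q. The attacker is indifferent when 7q + 19(1−q) = 18q − 2(1−q), giving q = 21/32.
The value is 7·(21/32) + (19)·(11/32) = 89/8.

89/8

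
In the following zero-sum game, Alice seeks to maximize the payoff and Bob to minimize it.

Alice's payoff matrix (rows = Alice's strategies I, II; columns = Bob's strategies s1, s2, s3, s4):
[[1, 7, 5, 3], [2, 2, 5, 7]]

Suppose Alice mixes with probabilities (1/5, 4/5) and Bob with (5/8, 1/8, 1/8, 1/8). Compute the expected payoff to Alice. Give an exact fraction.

Against (5/8, 1/8, 1/8, 1/8), each row's expected payoff is I: 5/2; II: 3.
Taking the (1/5, 4/5)-weighted average: (1/5)·(5/2) + (4/5)·(3) = 29/10.

29/10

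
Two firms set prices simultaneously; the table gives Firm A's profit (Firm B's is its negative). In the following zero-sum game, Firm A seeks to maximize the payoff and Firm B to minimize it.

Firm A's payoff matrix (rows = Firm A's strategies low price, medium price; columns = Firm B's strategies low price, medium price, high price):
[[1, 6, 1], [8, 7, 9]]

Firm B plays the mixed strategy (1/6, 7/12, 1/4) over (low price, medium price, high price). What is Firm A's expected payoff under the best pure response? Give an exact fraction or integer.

23/3

low price: (1)·(1/6) + (6)·(7/12) + (1)·(1/4) = 47/12.
medium price: (8)·(1/6) + (7)·(7/12) + (9)·(1/4) = 23/3.
The best pure response is medium price with expected payoff 23/3.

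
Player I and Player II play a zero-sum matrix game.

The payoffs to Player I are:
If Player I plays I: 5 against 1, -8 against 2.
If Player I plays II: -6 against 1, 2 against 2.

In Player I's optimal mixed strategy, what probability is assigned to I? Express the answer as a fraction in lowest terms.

Row minima are -8 and -6, so Player I's maximin is -6; column maxima are 5 and 2, so Player II's minimax is 2. These differ, so the equilibrium is in mixed strategies.
Let Player I play I with probability p. Player II is indifferent when 5p − 6(1−p) = −8p + 2(1−p), giving p = 8/21.

8/21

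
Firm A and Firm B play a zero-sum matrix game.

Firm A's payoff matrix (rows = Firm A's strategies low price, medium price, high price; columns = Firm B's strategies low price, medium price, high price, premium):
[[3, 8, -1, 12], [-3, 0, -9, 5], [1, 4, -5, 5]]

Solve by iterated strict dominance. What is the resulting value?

-1

Row medium price is strictly dominated by row low price (3>-3, 8>0, -1>-9, 12>5); eliminate medium price.
Row high price is strictly dominated by row low price (3>1, 8>4, -1>-5, 12>5); eliminate high price.
Column premium is strictly dominated by low price for Firm B (3<12); eliminate premium.
Column low price is strictly dominated by high price for Firm B (-1<3); eliminate low price.
Column medium price is strictly dominated by high price for Firm B (-1<8); eliminate medium price.
Only (low price, high price) remains, with payoff -1.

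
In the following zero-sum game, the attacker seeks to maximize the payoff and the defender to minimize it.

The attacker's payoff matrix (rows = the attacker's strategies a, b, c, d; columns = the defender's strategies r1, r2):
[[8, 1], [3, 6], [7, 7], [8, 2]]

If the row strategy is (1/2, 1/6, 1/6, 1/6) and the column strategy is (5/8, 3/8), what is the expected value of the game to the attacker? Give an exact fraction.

11/2

Against (5/8, 3/8), each row's expected payoff is a: 43/8; b: 33/8; c: 7; d: 23/4.
Taking the (1/2, 1/6, 1/6, 1/6)-weighted average: (1/2)·(43/8) + (1/6)·(33/8) + (1/6)·(7) + (1/6)·(23/4) = 11/2.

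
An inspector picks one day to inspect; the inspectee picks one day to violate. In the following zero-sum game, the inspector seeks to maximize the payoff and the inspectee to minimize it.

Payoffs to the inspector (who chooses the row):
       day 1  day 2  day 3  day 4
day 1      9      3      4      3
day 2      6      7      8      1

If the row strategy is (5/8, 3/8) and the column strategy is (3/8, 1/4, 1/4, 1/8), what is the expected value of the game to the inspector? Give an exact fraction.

Against (3/8, 1/4, 1/4, 1/8), each row's expected payoff is day 1: 11/2; day 2: 49/8.
Taking the (5/8, 3/8)-weighted average: (5/8)·(11/2) + (3/8)·(49/8) = 367/64.

367/64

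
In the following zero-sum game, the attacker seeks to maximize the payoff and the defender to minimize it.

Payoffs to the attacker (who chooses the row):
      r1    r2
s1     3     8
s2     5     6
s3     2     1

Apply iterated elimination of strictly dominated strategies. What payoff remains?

5

Row s3 is strictly dominated by row s1 (3>2, 8>1); eliminate s3.
Column r2 is strictly dominated by r1 for the defender (3<8, 5<6); eliminate r2.
Row s1 is strictly dominated by row s2 (5>3); eliminate s1.
Only (s2, r1) remains, with payoff 5.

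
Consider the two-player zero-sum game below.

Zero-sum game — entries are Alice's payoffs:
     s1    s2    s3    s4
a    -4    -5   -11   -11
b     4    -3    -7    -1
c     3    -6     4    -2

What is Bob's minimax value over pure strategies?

The worst case (largest entry) in each column is s1: 4, s2: -3, s3: 4, s4: -1.
The best (smallest) of these is -3.

-3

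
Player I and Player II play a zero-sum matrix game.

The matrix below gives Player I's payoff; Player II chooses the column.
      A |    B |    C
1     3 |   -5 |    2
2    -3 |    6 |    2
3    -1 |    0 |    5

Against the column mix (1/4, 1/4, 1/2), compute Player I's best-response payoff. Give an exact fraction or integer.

9/4

1: (3)·(1/4) + (-5)·(1/4) + (2)·(1/2) = 1/2.
2: (-3)·(1/4) + (6)·(1/4) + (2)·(1/2) = 7/4.
3: (-1)·(1/4) + (0)·(1/4) + (5)·(1/2) = 9/4.
The best pure response is 3 with expected payoff 9/4.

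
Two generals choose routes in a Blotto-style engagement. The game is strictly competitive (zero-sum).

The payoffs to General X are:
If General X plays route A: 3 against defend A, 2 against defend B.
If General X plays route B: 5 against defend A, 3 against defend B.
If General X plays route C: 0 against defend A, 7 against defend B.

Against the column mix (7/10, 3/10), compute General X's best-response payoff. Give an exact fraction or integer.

route A: (3)·(7/10) + (2)·(3/10) = 27/10.
route B: (5)·(7/10) + (3)·(3/10) = 22/5.
route C: (0)·(7/10) + (7)·(3/10) = 21/10.
The best pure response is route B with expected payoff 22/5.

22/5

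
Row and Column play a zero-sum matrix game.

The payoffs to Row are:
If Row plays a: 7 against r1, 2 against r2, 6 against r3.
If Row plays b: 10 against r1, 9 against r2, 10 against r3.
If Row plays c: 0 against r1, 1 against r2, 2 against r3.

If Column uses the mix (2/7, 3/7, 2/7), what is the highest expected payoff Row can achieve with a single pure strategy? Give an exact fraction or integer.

67/7

a: (7)·(2/7) + (2)·(3/7) + (6)·(2/7) = 32/7.
b: (10)·(2/7) + (9)·(3/7) + (10)·(2/7) = 67/7.
c: (0)·(2/7) + (1)·(3/7) + (2)·(2/7) = 1.
The best pure response is b with expected payoff 67/7.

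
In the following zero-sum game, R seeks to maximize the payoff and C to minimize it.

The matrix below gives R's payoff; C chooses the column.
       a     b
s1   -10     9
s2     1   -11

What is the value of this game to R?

-101/31

Row minima are -10 and -11, so R's maximin is -10; column maxima are 1 and 9, so C's minimax is 1. These differ, so the equilibrium is in mixed strategies.
Let R play s1 with probability p. C is indifferent when −10p + (1−p) = 9p − 11(1−p), giving p = 12/31.
Let C play a with probability q. R is indifferent when −10q + 9(1−q) = q − 11(1−q), giving q = 20/31.
The value is -10·(20/31) + (9)·(11/31) = -101/31.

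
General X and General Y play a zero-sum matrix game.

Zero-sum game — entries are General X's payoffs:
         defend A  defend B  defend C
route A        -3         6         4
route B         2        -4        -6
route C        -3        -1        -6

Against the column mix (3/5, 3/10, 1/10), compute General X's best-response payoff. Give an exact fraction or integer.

route A: (-3)·(3/5) + (6)·(3/10) + (4)·(1/10) = 2/5.
route B: (2)·(3/5) + (-4)·(3/10) + (-6)·(1/10) = -3/5.
route C: (-3)·(3/5) + (-1)·(3/10) + (-6)·(1/10) = -27/10.
The best pure response is route A with expected payoff 2/5.

2/5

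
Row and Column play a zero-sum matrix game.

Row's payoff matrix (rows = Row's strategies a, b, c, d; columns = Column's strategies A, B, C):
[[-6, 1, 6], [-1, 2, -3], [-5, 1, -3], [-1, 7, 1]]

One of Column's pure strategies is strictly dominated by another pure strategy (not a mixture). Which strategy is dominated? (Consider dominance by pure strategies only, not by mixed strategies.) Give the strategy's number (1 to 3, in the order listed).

Column prefers columns that give Row less. Compare B with A: -6 < 1, -1 < 2, -5 < 1, -1 < 7.
So A strictly dominates B for Column; B is strictly dominated.

2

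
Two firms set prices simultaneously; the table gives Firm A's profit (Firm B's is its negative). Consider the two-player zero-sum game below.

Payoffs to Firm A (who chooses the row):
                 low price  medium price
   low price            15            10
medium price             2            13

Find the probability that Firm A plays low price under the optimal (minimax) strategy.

11/16

Row minima are 10 and 2, so Firm A's maximin is 10; column maxima are 15 and 13, so Firm B's minimax is 13. These differ, so the equilibrium is in mixed strategies.
Let Firm A play low price with probability p. Firm B is indifferent when 15p + 2(1−p) = 10p + 13(1−p), giving p = 11/16.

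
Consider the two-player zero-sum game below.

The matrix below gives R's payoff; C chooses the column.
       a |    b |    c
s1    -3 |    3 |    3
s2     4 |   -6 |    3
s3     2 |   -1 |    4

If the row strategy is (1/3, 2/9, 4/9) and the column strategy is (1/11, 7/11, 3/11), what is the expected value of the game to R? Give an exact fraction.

17/33

Against (1/11, 7/11, 3/11), each row's expected payoff is s1: 27/11; s2: -29/11; s3: 7/11.
Taking the (1/3, 2/9, 4/9)-weighted average: (1/3)·(27/11) + (2/9)·(-29/11) + (4/9)·(7/11) = 17/33.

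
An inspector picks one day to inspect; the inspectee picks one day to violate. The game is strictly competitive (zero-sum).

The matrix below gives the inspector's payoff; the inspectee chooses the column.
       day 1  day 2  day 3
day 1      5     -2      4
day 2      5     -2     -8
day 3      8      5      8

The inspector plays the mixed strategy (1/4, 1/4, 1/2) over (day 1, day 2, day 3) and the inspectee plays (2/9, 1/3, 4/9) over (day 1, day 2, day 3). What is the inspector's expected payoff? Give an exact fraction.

59/18

Against (2/9, 1/3, 4/9), each row's expected payoff is day 1: 20/9; day 2: -28/9; day 3: 7.
Taking the (1/4, 1/4, 1/2)-weighted average: (1/4)·(20/9) + (1/4)·(-28/9) + (1/2)·(7) = 59/18.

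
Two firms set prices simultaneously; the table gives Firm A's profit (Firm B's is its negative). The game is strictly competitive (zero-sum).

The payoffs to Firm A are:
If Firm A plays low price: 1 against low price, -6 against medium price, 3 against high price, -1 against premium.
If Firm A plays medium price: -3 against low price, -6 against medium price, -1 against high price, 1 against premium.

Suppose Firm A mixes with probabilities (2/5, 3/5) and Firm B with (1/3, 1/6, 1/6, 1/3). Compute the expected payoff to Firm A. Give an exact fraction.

Against (1/3, 1/6, 1/6, 1/3), each row's expected payoff is low price: -1/2; medium price: -11/6.
Taking the (2/5, 3/5)-weighted average: (2/5)·(-1/2) + (3/5)·(-11/6) = -13/10.

-13/10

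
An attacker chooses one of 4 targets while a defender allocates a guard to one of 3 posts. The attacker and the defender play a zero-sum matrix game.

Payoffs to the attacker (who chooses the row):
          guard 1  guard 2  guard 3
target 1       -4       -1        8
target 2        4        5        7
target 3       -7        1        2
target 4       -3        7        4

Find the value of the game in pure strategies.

Row minima: -4, 4, -7, -3 → the attacker's maximin is 4.
Column maxima: 4, 7, 8 → the defender's minimax is 4.
They coincide at (target 2, guard 1), so the value is 4.

4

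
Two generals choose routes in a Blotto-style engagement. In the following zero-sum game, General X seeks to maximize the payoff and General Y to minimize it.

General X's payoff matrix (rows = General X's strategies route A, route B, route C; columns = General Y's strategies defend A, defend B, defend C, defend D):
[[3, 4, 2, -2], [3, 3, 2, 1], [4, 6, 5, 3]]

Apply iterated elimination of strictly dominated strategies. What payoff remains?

3

Row route B is strictly dominated by row route C (4>3, 6>3, 5>2, 3>1); eliminate route B.
Row route A is strictly dominated by row route C (4>3, 6>4, 5>2, 3>-2); eliminate route A.
Column defend B is strictly dominated by defend A for General Y (4<6); eliminate defend B.
Column defend C is strictly dominated by defend A for General Y (4<5); eliminate defend C.
Column defend A is strictly dominated by defend D for General Y (3<4); eliminate defend A.
Only (route C, defend D) remains, with payoff 3.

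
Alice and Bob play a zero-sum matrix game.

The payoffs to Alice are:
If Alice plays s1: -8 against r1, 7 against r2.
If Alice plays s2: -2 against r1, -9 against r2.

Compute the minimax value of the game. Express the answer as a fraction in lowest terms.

Row minima are -8 and -9, so Alice's maximin is -8; column maxima are -2 and 7, so Bob's minimax is -2. These differ, so the equilibrium is in mixed strategies.
Let Alice play s1 with probability p. Bob is indifferent when −8p − 2(1−p) = 7p − 9(1−p), giving p = 7/22.
Let Bob play r1 with probability q. Alice is indifferent when −8q + 7(1−q) = −2q − 9(1−q), giving q = 8/11.
The value is -8·(8/11) + (7)·(3/11) = -43/11.

-43/11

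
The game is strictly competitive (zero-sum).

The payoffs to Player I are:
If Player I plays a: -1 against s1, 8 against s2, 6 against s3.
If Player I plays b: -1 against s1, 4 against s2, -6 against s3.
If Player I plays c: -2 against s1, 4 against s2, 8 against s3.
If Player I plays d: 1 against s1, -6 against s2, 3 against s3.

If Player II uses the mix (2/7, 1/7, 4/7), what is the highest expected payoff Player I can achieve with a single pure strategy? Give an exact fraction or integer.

a: (-1)·(2/7) + (8)·(1/7) + (6)·(4/7) = 30/7.
b: (-1)·(2/7) + (4)·(1/7) + (-6)·(4/7) = -22/7.
c: (-2)·(2/7) + (4)·(1/7) + (8)·(4/7) = 32/7.
d: (1)·(2/7) + (-6)·(1/7) + (3)·(4/7) = 8/7.
The best pure response is c with expected payoff 32/7.

32/7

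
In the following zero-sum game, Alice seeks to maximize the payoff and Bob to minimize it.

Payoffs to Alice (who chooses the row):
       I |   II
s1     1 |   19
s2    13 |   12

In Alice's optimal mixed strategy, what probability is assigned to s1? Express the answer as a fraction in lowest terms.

1/19

Row minima are 1 and 12, so Alice's maximin is 12; column maxima are 13 and 19, so Bob's minimax is 13. These differ, so the equilibrium is in mixed strategies.
Let Alice play s1 with probability p. Bob is indifferent when p + 13(1−p) = 19p + 12(1−p), giving p = 1/19.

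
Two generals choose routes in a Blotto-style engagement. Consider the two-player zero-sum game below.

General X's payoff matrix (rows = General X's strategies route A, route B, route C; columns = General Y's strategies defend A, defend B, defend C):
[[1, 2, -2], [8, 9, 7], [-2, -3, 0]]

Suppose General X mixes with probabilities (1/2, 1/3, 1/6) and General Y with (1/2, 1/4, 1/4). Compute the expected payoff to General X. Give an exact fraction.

Against (1/2, 1/4, 1/4), each row's expected payoff is route A: 1/2; route B: 8; route C: -7/4.
Taking the (1/2, 1/3, 1/6)-weighted average: (1/2)·(1/2) + (1/3)·(8) + (1/6)·(-7/4) = 21/8.

21/8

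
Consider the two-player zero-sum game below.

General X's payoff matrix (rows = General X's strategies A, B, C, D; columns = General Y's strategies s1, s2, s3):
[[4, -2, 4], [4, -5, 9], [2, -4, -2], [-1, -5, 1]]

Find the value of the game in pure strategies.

Row minima: -2, -5, -4, -5 → General X's maximin is -2.
Column maxima: 4, -2, 9 → General Y's minimax is -2.
They coincide at (A, s2), so the value is -2.

-2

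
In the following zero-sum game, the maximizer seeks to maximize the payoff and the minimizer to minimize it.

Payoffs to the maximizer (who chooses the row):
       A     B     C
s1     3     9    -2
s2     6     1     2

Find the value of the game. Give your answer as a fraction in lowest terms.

Column A is strictly dominated by C for the minimizer (it gives the maximizer more in every row).
The remaining 2×2 game on (s1, s2) × (B, C) has no saddle point. Let the maximizer play s1 with probability p; indifference gives 9p + (1−p) = −2p + 2(1−p), so p = 1/12.
Similarly the minimizer's optimal q on B is 1/3, and the value is 9·(1/3) + (-2)·(2/3) = 5/3.

5/3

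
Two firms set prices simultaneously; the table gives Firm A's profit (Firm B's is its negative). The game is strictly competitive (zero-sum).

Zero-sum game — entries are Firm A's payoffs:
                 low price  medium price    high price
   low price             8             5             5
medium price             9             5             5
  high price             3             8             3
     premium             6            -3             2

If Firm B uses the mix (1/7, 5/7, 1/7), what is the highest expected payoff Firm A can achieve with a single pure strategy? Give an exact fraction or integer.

low price: (8)·(1/7) + (5)·(5/7) + (5)·(1/7) = 38/7.
medium price: (9)·(1/7) + (5)·(5/7) + (5)·(1/7) = 39/7.
high price: (3)·(1/7) + (8)·(5/7) + (3)·(1/7) = 46/7.
premium: (6)·(1/7) + (-3)·(5/7) + (2)·(1/7) = -1.
The best pure response is high price with expected payoff 46/7.

46/7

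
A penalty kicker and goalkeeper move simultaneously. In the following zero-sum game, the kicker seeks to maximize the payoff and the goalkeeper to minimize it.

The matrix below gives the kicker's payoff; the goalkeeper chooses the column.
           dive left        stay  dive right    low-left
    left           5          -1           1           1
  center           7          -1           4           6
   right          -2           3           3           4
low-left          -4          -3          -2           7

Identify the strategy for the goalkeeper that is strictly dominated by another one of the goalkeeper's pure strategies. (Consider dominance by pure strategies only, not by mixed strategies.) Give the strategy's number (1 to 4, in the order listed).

4

The goalkeeper prefers columns that give the kicker less. Compare low-left with stay: -1 < 1, -1 < 6, 3 < 4, -3 < 7.
So stay strictly dominates low-left for the goalkeeper; low-left is strictly dominated.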